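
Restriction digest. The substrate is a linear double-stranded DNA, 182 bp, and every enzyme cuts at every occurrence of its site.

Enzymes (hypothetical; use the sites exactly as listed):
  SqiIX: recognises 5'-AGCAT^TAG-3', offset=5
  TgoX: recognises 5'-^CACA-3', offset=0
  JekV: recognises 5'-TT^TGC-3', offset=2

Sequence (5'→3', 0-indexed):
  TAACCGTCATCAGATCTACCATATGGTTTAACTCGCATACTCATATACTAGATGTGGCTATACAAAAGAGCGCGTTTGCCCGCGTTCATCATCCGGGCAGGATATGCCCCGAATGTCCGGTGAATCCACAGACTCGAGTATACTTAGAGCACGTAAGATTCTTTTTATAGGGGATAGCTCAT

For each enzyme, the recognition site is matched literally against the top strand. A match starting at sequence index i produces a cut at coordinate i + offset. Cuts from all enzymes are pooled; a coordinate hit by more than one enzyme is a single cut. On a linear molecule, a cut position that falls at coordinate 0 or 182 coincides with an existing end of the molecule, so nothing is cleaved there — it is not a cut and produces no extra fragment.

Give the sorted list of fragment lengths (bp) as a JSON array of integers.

[50,56,76]

Site scan:
  SqiIX (AGCATTAG, off=5): no sites
  TgoX CACA/0: at [126] ⇒ [126]
  JekV TTTGC/2: at [74] ⇒ [76]

All cut coordinates (distinct, sorted): [76, 126]

Fragment lengths:
  [0,76): 76 bp
  [76,126): 50 bp
  [126,182): 56 bp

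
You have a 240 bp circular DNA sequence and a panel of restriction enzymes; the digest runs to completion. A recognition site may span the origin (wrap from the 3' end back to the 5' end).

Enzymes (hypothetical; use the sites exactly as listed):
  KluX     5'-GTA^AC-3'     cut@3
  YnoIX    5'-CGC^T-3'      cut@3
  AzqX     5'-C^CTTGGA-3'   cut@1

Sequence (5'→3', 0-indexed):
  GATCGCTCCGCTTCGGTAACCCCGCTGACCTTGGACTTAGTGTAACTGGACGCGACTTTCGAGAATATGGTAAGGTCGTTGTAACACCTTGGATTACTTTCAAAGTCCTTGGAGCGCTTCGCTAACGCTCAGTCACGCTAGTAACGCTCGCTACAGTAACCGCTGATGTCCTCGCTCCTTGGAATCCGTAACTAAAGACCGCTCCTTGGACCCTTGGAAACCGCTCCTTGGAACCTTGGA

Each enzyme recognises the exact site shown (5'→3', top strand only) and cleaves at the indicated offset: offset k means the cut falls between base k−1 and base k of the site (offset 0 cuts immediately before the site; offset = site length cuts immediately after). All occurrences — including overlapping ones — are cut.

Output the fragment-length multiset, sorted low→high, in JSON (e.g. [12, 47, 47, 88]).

Per-enzyme occurrences:
  KluX GTAAC/3: at [15, 41, 80, 140, 155, 187] ⇒ [18, 44, 83, 143, 158, 190]
  YnoIX CGCT/3: at [3, 8, 22, 114, 119, 125, 135, 144, 148, 160, 172, 199, 221] ⇒ [6, 11, 25, 117, 122, 128, 138, 147, 151, 163, 175, 202, 224]
  AzqX CCTTGGA/1: at [28, 86, 106, 176, 203, 211, 225, 233] ⇒ [29, 87, 107, 177, 204, 212, 226, 234]

Pooled cuts: [6, 11, 18, 25, 29, 44, 83, 87, 107, 117, 122, 128, 138, 143, 147, 151, 158, 163, 175, 177, 190, 202, 204, 212, 224, 226, 234]

Fragments:
  6→11: 5 bp
  11→18: 7 bp
  18→25: 7 bp
  25→29: 4 bp
  29→44: 15 bp
  44→83: 39 bp
  83→87: 4 bp
  87→107: 20 bp
  107→117: 10 bp
  117→122: 5 bp
  122→128: 6 bp
  128→138: 10 bp
  138→143: 5 bp
  143→147: 4 bp
  147→151: 4 bp
  151→158: 7 bp
  158→163: 5 bp
  163→175: 12 bp
  175→177: 2 bp
  177→190: 13 bp
  190→202: 12 bp
  202→204: 2 bp
  204→212: 8 bp
  212→224: 12 bp
  224→226: 2 bp
  226→234: 8 bp
  234→6 (wrap): 240-234+6 = 12 bp

[2,2,2,4,4,4,4,5,5,5,5,6,7,7,7,8,8,10,10,12,12,12,12,13,15,20,39]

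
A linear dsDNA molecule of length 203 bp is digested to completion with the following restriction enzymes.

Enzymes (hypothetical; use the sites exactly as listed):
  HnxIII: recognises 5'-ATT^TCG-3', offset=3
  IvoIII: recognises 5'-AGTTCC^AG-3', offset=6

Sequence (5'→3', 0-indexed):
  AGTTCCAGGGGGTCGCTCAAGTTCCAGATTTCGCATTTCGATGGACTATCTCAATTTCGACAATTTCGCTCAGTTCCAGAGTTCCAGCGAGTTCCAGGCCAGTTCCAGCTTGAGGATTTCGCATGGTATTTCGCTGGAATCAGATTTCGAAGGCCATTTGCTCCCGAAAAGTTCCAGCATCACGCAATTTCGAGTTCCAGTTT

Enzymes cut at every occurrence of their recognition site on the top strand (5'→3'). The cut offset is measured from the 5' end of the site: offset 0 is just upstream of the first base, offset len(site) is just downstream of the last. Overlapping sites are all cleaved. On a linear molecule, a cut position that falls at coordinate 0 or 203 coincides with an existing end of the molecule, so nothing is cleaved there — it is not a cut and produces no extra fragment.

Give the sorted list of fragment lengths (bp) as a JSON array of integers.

Scan for sites:
  HnxIII ATTTCG/3: at [27, 34, 53, 62, 115, 127, 143, 186] ⇒ [30, 37, 56, 65, 118, 130, 146, 189]
  IvoIII AGTTCCAG/6: at [0, 19, 71, 79, 89, 100, 169, 192] ⇒ [6, 25, 77, 85, 95, 106, 175, 198]

All cut coordinates (distinct, sorted): [6, 25, 30, 37, 56, 65, 77, 85, 95, 106, 118, 130, 146, 175, 189, 198]

Fragments:
  [0,6): 6 bp
  [6,25): 19 bp
  [25,30): 5 bp
  [30,37): 7 bp
  [37,56): 19 bp
  [56,65): 9 bp
  [65,77): 12 bp
  [77,85): 8 bp
  [85,95): 10 bp
  [95,106): 11 bp
  [106,118): 12 bp
  [118,130): 12 bp
  [130,146): 16 bp
  [146,175): 29 bp
  [175,189): 14 bp
  [189,198): 9 bp
  [198,203): 5 bp

[5,5,6,7,8,9,9,10,11,12,12,12,14,16,19,19,29]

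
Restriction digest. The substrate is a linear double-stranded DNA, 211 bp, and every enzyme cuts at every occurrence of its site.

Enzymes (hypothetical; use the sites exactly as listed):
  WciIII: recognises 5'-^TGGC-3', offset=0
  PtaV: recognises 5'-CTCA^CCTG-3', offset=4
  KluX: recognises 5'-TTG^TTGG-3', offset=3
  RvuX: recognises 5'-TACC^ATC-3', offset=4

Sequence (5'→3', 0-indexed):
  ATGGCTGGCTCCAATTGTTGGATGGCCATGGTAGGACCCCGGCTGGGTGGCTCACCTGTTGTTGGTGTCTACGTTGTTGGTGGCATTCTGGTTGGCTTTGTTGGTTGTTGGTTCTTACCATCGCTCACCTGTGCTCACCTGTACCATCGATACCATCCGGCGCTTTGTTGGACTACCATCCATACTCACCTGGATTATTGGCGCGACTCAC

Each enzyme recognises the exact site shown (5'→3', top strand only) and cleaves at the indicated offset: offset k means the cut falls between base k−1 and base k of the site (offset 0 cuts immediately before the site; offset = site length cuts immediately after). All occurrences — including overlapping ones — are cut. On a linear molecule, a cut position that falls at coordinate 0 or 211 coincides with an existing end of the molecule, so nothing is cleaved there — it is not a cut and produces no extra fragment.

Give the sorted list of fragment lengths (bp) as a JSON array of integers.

[1,4,4,5,7,7,7,8,8,8,9,10,10,10,11,12,12,12,13,13,15,25]

Site scan:
  WciIII (TGGC, off=0): starts [1, 5, 22, 47, 80, 92, 198] → cuts [1, 5, 22, 47, 80, 92, 198]
  PtaV (CTCACCTG, off=4): starts [50, 123, 133, 184] → cuts [54, 127, 137, 188]
  KluX (TTGTTGG, off=3): starts [14, 58, 73, 97, 104, 164] → cuts [17, 61, 76, 100, 107, 167]
  RvuX (TACCATC, off=4): starts [115, 141, 150, 173] → cuts [119, 145, 154, 177]

All cut coordinates (distinct, sorted): [1, 5, 17, 22, 47, 54, 61, 76, 80, 92, 100, 107, 119, 127, 137, 145, 154, 167, 177, 188, 198]

Fragments:
  [0,1): 1 bp
  [1,5): 4 bp
  [5,17): 12 bp
  [17,22): 5 bp
  [22,47): 25 bp
  [47,54): 7 bp
  [54,61): 7 bp
  [61,76): 15 bp
  [76,80): 4 bp
  [80,92): 12 bp
  [92,100): 8 bp
  [100,107): 7 bp
  [107,119): 12 bp
  [119,127): 8 bp
  [127,137): 10 bp
  [137,145): 8 bp
  [145,154): 9 bp
  [154,167): 13 bp
  [167,177): 10 bp
  [177,188): 11 bp
  [188,198): 10 bp
  [198,211): 13 bp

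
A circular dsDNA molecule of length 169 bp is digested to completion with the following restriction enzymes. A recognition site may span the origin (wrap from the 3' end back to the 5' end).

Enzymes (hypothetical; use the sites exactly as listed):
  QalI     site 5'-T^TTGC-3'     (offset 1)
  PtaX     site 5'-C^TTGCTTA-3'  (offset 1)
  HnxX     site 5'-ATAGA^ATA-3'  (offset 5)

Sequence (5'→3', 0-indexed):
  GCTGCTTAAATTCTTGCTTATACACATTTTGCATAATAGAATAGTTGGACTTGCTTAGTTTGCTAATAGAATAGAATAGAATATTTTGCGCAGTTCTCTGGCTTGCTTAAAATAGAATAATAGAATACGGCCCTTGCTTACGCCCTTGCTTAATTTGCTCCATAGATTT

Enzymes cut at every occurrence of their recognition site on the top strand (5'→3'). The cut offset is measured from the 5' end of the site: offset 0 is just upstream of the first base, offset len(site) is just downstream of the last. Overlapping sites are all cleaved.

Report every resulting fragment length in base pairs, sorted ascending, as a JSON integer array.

Per-enzyme occurrences:
  QalI (TTTGC, off=1): starts [27, 58, 84, 153, 166] → cuts [28, 59, 85, 154, 167]
  PtaX (CTTGCTTA, off=1): starts [12, 49, 101, 132, 144] → cuts [13, 50, 102, 133, 145]
  HnxX (ATAGAATA, off=5): starts [35, 65, 70, 75, 111, 119] → cuts [40, 70, 75, 80, 116, 124]

Pooled cuts: [13, 28, 40, 50, 59, 70, 75, 80, 85, 102, 116, 124, 133, 145, 154, 167]

Fragments:
  13→28: 15 bp
  28→40: 12 bp
  40→50: 10 bp
  50→59: 9 bp
  59→70: 11 bp
  70→75: 5 bp
  75→80: 5 bp
  80→85: 5 bp
  85→102: 17 bp
  102→116: 14 bp
  116→124: 8 bp
  124→133: 9 bp
  133→145: 12 bp
  145→154: 9 bp
  154→167: 13 bp
  167→13 (wrap): 169-167+13 = 15 bp

[5,5,5,8,9,9,9,10,11,12,12,13,14,15,15,17]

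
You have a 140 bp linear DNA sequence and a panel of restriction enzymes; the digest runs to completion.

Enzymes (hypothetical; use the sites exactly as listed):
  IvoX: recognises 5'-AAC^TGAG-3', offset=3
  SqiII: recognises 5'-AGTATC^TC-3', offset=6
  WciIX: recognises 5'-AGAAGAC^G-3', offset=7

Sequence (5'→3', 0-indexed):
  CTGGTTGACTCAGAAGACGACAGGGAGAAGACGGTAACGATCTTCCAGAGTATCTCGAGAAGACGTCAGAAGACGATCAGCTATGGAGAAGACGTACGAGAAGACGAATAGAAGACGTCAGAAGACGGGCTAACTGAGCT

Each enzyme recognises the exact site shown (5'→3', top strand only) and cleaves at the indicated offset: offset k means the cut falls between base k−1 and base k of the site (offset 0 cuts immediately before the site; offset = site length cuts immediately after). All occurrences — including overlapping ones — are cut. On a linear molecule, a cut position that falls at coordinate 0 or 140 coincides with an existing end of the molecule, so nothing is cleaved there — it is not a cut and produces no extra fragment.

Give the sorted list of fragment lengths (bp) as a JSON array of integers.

Site scan:
  IvoX (AACTGAG, off=3): starts [131] → cuts [134]
  SqiII (AGTATCTC, off=6): starts [48] → cuts [54]
  WciIX (AGAAGACG, off=7): starts [11, 25, 57, 67, 86, 98, 109, 119] → cuts [18, 32, 64, 74, 93, 105, 116, 126]

All cut coordinates (distinct, sorted): [18, 32, 54, 64, 74, 93, 105, 116, 126, 134]

Fragments:
  [0,18): 18 bp
  [18,32): 14 bp
  [32,54): 22 bp
  [54,64): 10 bp
  [64,74): 10 bp
  [74,93): 19 bp
  [93,105): 12 bp
  [105,116): 11 bp
  [116,126): 10 bp
  [126,134): 8 bp
  [134,140): 6 bp

[6,8,10,10,10,11,12,14,18,19,22]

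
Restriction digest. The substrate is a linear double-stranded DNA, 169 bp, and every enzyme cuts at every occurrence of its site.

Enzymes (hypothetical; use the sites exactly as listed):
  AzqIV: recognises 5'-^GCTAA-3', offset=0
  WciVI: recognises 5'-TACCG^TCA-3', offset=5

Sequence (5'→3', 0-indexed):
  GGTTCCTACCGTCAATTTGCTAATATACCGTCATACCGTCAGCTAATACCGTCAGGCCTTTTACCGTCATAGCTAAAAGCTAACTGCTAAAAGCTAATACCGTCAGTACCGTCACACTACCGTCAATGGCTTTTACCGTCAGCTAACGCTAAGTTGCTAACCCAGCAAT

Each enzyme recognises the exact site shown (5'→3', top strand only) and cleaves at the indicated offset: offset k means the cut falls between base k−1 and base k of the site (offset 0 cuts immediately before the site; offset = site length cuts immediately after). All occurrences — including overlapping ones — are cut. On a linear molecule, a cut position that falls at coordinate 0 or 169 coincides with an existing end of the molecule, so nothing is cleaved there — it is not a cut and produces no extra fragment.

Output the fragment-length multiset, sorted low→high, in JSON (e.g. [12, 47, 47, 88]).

[3,3,5,6,7,7,7,7,8,8,9,10,10,11,11,12,14,15,16]

Site scan:
  AzqIV GCTAA/0: at [18, 41, 71, 78, 85, 92, 141, 147, 155] ⇒ [18, 41, 71, 78, 85, 92, 141, 147, 155]
  WciVI TACCGTCA/5: at [6, 25, 33, 46, 61, 97, 106, 117, 133] ⇒ [11, 30, 38, 51, 66, 102, 111, 122, 138]

Pooled cuts: [11, 18, 30, 38, 41, 51, 66, 71, 78, 85, 92, 102, 111, 122, 138, 141, 147, 155]

Fragments:
  [0,11): 11 bp
  [11,18): 7 bp
  [18,30): 12 bp
  [30,38): 8 bp
  [38,41): 3 bp
  [41,51): 10 bp
  [51,66): 15 bp
  [66,71): 5 bp
  [71,78): 7 bp
  [78,85): 7 bp
  [85,92): 7 bp
  [92,102): 10 bp
  [102,111): 9 bp
  [111,122): 11 bp
  [122,138): 16 bp
  [138,141): 3 bp
  [141,147): 6 bp
  [147,155): 8 bp
  [155,169): 14 bp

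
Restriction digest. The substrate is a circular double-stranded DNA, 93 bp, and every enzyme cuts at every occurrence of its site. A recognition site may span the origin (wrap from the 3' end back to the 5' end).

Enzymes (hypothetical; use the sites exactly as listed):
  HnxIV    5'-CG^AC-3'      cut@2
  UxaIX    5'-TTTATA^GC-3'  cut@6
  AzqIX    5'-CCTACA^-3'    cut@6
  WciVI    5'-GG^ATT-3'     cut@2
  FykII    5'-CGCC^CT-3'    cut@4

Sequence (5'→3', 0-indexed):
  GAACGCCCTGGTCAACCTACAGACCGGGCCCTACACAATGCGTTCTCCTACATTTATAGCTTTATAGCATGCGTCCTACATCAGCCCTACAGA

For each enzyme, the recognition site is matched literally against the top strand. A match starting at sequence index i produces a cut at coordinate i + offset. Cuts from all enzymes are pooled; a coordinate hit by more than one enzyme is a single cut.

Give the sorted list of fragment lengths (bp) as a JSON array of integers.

[6,8,9,11,14,14,14,17]

Per-enzyme occurrences:
  HnxIV (CGAC, off=2): no sites
  UxaIX TTTATAGC/6: at [52, 60] ⇒ [58, 66]
  AzqIX CCTACA/6: at [15, 29, 46, 74, 85] ⇒ [21, 35, 52, 80, 91]
  WciVI (GGATT, off=2): no sites
  FykII CGCCCT/4: at [3] ⇒ [7]

Pooled cuts: [7, 21, 35, 52, 58, 66, 80, 91]

Fragment lengths:
  7→21: 14 bp
  21→35: 14 bp
  35→52: 17 bp
  52→58: 6 bp
  58→66: 8 bp
  66→80: 14 bp
  80→91: 11 bp
  91→7 (wrap): 93-91+7 = 9 bp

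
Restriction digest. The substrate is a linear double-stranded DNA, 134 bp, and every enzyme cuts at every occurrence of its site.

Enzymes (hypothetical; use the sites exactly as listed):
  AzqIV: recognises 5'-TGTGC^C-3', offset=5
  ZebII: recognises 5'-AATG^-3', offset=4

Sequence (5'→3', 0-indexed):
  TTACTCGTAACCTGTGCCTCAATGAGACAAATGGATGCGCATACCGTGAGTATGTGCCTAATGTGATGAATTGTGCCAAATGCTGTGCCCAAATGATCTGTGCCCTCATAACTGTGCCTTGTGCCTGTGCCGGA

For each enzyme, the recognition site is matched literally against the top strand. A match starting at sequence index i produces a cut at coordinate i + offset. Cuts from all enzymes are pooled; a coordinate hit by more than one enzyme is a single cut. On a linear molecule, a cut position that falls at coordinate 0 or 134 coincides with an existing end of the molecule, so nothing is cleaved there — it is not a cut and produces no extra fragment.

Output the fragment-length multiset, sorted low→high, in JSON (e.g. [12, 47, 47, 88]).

Scan for sites:
  AzqIV TGTGCC/5: at [12, 52, 71, 83, 98, 112, 119, 125] ⇒ [17, 57, 76, 88, 103, 117, 124, 130]
  ZebII AATG/4: at [20, 29, 59, 78, 91] ⇒ [24, 33, 63, 82, 95]

Pooled cuts: [17, 24, 33, 57, 63, 76, 82, 88, 95, 103, 117, 124, 130]

Fragments:
  [0,17): 17 bp
  [17,24): 7 bp
  [24,33): 9 bp
  [33,57): 24 bp
  [57,63): 6 bp
  [63,76): 13 bp
  [76,82): 6 bp
  [82,88): 6 bp
  [88,95): 7 bp
  [95,103): 8 bp
  [103,117): 14 bp
  [117,124): 7 bp
  [124,130): 6 bp
  [130,134): 4 bp

[4,6,6,6,6,7,7,7,8,9,13,14,17,24]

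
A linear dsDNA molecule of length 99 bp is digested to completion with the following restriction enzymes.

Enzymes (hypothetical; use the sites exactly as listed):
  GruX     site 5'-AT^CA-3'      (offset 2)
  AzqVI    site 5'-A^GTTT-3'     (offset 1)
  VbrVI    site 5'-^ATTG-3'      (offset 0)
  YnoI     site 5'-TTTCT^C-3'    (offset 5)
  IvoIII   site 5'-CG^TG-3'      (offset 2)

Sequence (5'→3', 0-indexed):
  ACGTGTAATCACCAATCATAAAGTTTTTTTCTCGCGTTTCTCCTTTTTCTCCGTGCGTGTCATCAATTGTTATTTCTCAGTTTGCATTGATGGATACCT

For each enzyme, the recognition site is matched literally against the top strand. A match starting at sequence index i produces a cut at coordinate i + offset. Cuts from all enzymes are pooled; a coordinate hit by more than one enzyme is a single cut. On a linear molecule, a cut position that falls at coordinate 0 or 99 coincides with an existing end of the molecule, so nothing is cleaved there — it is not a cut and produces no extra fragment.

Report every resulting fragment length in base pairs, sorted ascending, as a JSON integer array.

[2,2,3,3,4,6,6,6,6,7,9,9,10,12,14]

Scan for sites:
  GruX ATCA/2: at [7, 14, 61] ⇒ [9, 16, 63]
  AzqVI AGTTT/1: at [21, 78] ⇒ [22, 79]
  VbrVI ATTG/0: at [65, 85] ⇒ [65, 85]
  YnoI TTTCTC/5: at [27, 36, 45, 72] ⇒ [32, 41, 50, 77]
  IvoIII CGTG/2: at [1, 51, 55] ⇒ [3, 53, 57]

All cut coordinates (distinct, sorted): [3, 9, 16, 22, 32, 41, 50, 53, 57, 63, 65, 77, 79, 85]

Fragment lengths:
  [0,3): 3 bp
  [3,9): 6 bp
  [9,16): 7 bp
  [16,22): 6 bp
  [22,32): 10 bp
  [32,41): 9 bp
  [41,50): 9 bp
  [50,53): 3 bp
  [53,57): 4 bp
  [57,63): 6 bp
  [63,65): 2 bp
  [65,77): 12 bp
  [77,79): 2 bp
  [79,85): 6 bp
  [85,99): 14 bp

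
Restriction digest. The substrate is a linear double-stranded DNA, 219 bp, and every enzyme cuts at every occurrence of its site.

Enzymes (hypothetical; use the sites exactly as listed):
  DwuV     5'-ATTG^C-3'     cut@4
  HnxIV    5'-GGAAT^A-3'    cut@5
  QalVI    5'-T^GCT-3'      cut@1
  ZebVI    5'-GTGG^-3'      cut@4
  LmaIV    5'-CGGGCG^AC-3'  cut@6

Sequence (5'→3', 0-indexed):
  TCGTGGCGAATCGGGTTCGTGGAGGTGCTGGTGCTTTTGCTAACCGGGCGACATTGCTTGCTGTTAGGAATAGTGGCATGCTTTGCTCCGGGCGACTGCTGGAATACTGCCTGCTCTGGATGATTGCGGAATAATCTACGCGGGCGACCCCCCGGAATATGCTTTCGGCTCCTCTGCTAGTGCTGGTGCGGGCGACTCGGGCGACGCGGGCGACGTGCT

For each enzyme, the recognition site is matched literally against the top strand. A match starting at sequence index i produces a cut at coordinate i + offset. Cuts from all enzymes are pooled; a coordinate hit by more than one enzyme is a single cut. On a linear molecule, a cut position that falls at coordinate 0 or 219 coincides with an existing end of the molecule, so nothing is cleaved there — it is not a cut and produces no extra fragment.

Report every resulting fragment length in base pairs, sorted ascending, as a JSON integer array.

[1,2,3,3,3,3,4,4,5,5,5,6,6,6,6,6,7,8,9,9,10,12,12,12,13,14,14,15,16]

Scan for sites:
  DwuV (ATTGC, off=4): starts [52, 122] → cuts [56, 126]
  HnxIV (GGAATA, off=5): starts [66, 100, 127, 153] → cuts [71, 105, 132, 158]
  QalVI (TGCT, off=1): starts [25, 31, 37, 54, 58, 78, 83, 96, 111, 159, 174, 180, 215] → cuts [26, 32, 38, 55, 59, 79, 84, 97, 112, 160, 175, 181, 216]
  ZebVI (GTGG, off=4): starts [2, 18, 72] → cuts [6, 22, 76]
  LmaIV (CGGGCGAC, off=6): starts [44, 88, 140, 188, 197, 206] → cuts [50, 94, 146, 194, 203, 212]

Pooled cuts: [6, 22, 26, 32, 38, 50, 55, 56, 59, 71, 76, 79, 84, 94, 97, 105, 112, 126, 132, 146, 158, 160, 175, 181, 194, 203, 212, 216]

Fragments:
  [0,6): 6 bp
  [6,22): 16 bp
  [22,26): 4 bp
  [26,32): 6 bp
  [32,38): 6 bp
  [38,50): 12 bp
  [50,55): 5 bp
  [55,56): 1 bp
  [56,59): 3 bp
  [59,71): 12 bp
  [71,76): 5 bp
  [76,79): 3 bp
  [79,84): 5 bp
  [84,94): 10 bp
  [94,97): 3 bp
  [97,105): 8 bp
  [105,112): 7 bp
  [112,126): 14 bp
  [126,132): 6 bp
  [132,146): 14 bp
  [146,158): 12 bp
  [158,160): 2 bp
  [160,175): 15 bp
  [175,181): 6 bp
  [181,194): 13 bp
  [194,203): 9 bp
  [203,212): 9 bp
  [212,216): 4 bp
  [216,219): 3 bp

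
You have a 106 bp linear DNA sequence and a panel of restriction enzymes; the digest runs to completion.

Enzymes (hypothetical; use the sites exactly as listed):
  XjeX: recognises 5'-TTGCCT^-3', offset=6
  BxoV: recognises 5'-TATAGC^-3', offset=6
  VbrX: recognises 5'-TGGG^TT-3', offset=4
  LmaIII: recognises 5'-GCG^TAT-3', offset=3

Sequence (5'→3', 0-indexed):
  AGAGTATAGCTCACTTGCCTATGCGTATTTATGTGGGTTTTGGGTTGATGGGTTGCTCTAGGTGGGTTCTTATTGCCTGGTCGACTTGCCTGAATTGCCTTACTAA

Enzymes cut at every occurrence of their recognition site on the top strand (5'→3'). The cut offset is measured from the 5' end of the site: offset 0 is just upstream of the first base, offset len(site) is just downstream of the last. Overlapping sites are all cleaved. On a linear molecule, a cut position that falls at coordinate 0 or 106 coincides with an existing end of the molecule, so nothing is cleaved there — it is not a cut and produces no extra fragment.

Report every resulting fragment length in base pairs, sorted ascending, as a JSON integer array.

Site scan:
  XjeX TTGCCT/6: at [14, 72, 85, 94] ⇒ [20, 78, 91, 100]
  BxoV TATAGC/6: at [4] ⇒ [10]
  VbrX TGGGTT/4: at [33, 40, 48, 62] ⇒ [37, 44, 52, 66]
  LmaIII GCGTAT/3: at [22] ⇒ [25]

Pooled cuts: [10, 20, 25, 37, 44, 52, 66, 78, 91, 100]

Fragments:
  [0,10): 10 bp
  [10,20): 10 bp
  [20,25): 5 bp
  [25,37): 12 bp
  [37,44): 7 bp
  [44,52): 8 bp
  [52,66): 14 bp
  [66,78): 12 bp
  [78,91): 13 bp
  [91,100): 9 bp
  [100,106): 6 bp

[5,6,7,8,9,10,10,12,12,13,14]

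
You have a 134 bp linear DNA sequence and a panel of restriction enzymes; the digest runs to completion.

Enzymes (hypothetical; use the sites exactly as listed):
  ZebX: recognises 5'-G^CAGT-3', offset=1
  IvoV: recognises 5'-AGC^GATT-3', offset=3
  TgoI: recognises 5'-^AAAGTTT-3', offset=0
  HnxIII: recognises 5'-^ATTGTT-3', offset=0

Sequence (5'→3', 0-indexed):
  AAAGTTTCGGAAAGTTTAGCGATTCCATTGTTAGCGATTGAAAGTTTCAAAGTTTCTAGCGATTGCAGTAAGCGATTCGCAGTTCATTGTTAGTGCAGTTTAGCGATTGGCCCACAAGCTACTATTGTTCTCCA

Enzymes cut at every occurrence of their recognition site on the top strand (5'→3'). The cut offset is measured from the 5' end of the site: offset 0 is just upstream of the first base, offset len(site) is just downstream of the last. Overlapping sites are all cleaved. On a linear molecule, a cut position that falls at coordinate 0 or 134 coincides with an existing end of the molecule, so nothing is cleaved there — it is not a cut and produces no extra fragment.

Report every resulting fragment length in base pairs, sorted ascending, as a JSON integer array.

[5,5,6,6,6,8,8,9,9,10,10,10,11,12,19]

Site scan:
  ZebX GCAGT/1: at [64, 78, 94] ⇒ [65, 79, 95]
  IvoV AGCGATT/3: at [17, 32, 57, 70, 101] ⇒ [20, 35, 60, 73, 104]
  TgoI AAAGTTT/0: at [0, 10, 40, 48] ⇒ [10, 40, 48] (position 0 is a terminus of the linear molecule — no cut)
  HnxIII ATTGTT/0: at [26, 85, 123] ⇒ [26, 85, 123]

Pooled cuts: [10, 20, 26, 35, 40, 48, 60, 65, 73, 79, 85, 95, 104, 123]

Fragments:
  [0,10): 10 bp
  [10,20): 10 bp
  [20,26): 6 bp
  [26,35): 9 bp
  [35,40): 5 bp
  [40,48): 8 bp
  [48,60): 12 bp
  [60,65): 5 bp
  [65,73): 8 bp
  [73,79): 6 bp
  [79,85): 6 bp
  [85,95): 10 bp
  [95,104): 9 bp
  [104,123): 19 bp
  [123,134): 11 bp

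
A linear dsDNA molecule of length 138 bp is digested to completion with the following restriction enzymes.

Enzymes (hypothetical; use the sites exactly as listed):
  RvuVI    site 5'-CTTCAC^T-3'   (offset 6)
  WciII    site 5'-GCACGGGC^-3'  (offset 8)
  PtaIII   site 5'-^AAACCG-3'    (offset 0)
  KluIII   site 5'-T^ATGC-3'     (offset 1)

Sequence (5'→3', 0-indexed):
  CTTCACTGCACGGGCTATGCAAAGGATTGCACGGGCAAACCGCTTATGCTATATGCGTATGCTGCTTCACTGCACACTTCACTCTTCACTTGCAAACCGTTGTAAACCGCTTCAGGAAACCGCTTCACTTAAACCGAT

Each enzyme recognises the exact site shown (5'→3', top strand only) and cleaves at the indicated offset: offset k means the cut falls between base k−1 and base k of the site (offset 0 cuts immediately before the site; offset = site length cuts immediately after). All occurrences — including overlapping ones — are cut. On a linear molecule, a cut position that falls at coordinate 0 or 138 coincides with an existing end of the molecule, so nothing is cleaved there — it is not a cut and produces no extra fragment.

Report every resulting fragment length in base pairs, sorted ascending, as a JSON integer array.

[1,2,4,6,6,7,7,8,9,9,10,12,12,12,13,20]

Site scan:
  RvuVI (CTTCACT, off=6): starts [0, 64, 76, 83, 122] → cuts [6, 70, 82, 89, 128]
  WciII (GCACGGGC, off=8): starts [7, 28] → cuts [15, 36]
  PtaIII (AAACCG, off=0): starts [36, 93, 103, 116, 130] → cuts [36, 93, 103, 116, 130]
  KluIII (TATGC, off=1): starts [15, 44, 51, 57] → cuts [16, 45, 52, 58]

Pooled cuts: [6, 15, 16, 36, 45, 52, 58, 70, 82, 89, 93, 103, 116, 128, 130]

Fragment lengths:
  [0,6): 6 bp
  [6,15): 9 bp
  [15,16): 1 bp
  [16,36): 20 bp
  [36,45): 9 bp
  [45,52): 7 bp
  [52,58): 6 bp
  [58,70): 12 bp
  [70,82): 12 bp
  [82,89): 7 bp
  [89,93): 4 bp
  [93,103): 10 bp
  [103,116): 13 bp
  [116,128): 12 bp
  [128,130): 2 bp
  [130,138): 8 bp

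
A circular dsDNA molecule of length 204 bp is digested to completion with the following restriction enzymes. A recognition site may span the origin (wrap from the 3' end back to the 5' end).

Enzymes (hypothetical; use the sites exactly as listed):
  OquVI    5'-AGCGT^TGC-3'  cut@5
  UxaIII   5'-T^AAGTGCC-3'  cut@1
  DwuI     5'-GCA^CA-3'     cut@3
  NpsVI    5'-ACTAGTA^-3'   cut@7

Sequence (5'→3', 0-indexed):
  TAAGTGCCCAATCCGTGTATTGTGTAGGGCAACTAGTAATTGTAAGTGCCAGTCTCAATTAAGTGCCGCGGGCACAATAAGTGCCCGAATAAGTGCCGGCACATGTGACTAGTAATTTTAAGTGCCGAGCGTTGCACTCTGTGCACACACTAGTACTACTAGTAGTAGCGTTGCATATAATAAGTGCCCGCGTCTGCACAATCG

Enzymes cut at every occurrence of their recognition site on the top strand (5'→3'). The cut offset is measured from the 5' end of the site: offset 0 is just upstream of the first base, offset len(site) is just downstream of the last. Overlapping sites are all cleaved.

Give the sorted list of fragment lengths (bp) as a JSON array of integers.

Per-enzyme occurrences:
  OquVI AGCGTTGC/5: at [127, 166] ⇒ [132, 171]
  UxaIII TAAGTGCC/1: at [0, 42, 59, 77, 89, 118, 180] ⇒ [1, 43, 60, 78, 90, 119, 181]
  DwuI GCACA/3: at [71, 98, 142, 195] ⇒ [74, 101, 145, 198]
  NpsVI ACTAGTA/7: at [31, 107, 148, 157] ⇒ [38, 114, 155, 164]

Pooled cuts: [1, 38, 43, 60, 74, 78, 90, 101, 114, 119, 132, 145, 155, 164, 171, 181, 198]

Fragments:
  1→38: 37 bp
  38→43: 5 bp
  43→60: 17 bp
  60→74: 14 bp
  74→78: 4 bp
  78→90: 12 bp
  90→101: 11 bp
  101→114: 13 bp
  114→119: 5 bp
  119→132: 13 bp
  132→145: 13 bp
  145→155: 10 bp
  155→164: 9 bp
  164→171: 7 bp
  171→181: 10 bp
  181→198: 17 bp
  198→1 (wrap): 204-198+1 = 7 bp

[4,5,5,7,7,9,10,10,11,12,13,13,13,14,17,17,37]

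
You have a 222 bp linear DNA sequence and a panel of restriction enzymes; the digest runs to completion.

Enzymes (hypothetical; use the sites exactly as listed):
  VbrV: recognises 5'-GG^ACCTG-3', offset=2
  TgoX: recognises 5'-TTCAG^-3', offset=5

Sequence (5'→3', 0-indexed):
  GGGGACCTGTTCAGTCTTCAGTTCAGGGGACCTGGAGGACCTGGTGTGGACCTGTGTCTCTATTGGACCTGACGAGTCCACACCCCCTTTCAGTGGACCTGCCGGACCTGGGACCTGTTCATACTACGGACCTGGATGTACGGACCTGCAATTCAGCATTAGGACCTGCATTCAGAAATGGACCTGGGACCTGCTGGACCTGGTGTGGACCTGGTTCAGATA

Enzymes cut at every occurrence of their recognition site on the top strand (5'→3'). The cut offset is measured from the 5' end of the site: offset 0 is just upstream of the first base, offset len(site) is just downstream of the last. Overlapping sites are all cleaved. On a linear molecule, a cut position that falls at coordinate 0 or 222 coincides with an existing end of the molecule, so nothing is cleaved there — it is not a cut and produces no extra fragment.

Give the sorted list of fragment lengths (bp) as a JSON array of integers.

[3,3,3,4,5,6,7,7,7,7,9,9,9,10,11,11,11,12,13,14,17,17,27]

Site scan:
  VbrV (GGACCTG, off=2): starts [2, 27, 36, 47, 64, 94, 103, 110, 127, 141, 161, 179, 186, 195, 206] → cuts [4, 29, 38, 49, 66, 96, 105, 112, 129, 143, 163, 181, 188, 197, 208]
  TgoX (TTCAG, off=5): starts [9, 16, 21, 88, 151, 170, 214] → cuts [14, 21, 26, 93, 156, 175, 219]

Pooled cuts: [4, 14, 21, 26, 29, 38, 49, 66, 93, 96, 105, 112, 129, 143, 156, 163, 175, 181, 188, 197, 208, 219]

Fragment lengths:
  [0,4): 4 bp
  [4,14): 10 bp
  [14,21): 7 bp
  [21,26): 5 bp
  [26,29): 3 bp
  [29,38): 9 bp
  [38,49): 11 bp
  [49,66): 17 bp
  [66,93): 27 bp
  [93,96): 3 bp
  [96,105): 9 bp
  [105,112): 7 bp
  [112,129): 17 bp
  [129,143): 14 bp
  [143,156): 13 bp
  [156,163): 7 bp
  [163,175): 12 bp
  [175,181): 6 bp
  [181,188): 7 bp
  [188,197): 9 bp
  [197,208): 11 bp
  [208,219): 11 bp
  [219,222): 3 bp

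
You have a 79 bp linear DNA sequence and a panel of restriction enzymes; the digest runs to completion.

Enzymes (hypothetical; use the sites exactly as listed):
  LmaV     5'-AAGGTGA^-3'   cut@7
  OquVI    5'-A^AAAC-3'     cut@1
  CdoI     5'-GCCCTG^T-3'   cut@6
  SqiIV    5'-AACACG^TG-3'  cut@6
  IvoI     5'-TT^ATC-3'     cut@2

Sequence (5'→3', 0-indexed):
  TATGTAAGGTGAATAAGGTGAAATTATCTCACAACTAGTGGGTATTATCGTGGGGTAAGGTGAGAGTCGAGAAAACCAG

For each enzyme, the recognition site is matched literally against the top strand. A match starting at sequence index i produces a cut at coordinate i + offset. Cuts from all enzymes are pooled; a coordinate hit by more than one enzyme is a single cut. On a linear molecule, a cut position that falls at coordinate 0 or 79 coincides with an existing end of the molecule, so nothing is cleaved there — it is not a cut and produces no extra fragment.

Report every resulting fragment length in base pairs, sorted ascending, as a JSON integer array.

Site scan:
  LmaV (AAGGTGA, off=7): starts [5, 14, 56] → cuts [12, 21, 63]
  OquVI (AAAAC, off=1): starts [71] → cuts [72]
  CdoI (GCCCTGT, off=6): no sites
  SqiIV (AACACGTG, off=6): no sites
  IvoI (TTATC, off=2): starts [23, 44] → cuts [25, 46]

Pooled cuts: [12, 21, 25, 46, 63, 72]

Fragments:
  [0,12): 12 bp
  [12,21): 9 bp
  [21,25): 4 bp
  [25,46): 21 bp
  [46,63): 17 bp
  [63,72): 9 bp
  [72,79): 7 bp

[4,7,9,9,12,17,21]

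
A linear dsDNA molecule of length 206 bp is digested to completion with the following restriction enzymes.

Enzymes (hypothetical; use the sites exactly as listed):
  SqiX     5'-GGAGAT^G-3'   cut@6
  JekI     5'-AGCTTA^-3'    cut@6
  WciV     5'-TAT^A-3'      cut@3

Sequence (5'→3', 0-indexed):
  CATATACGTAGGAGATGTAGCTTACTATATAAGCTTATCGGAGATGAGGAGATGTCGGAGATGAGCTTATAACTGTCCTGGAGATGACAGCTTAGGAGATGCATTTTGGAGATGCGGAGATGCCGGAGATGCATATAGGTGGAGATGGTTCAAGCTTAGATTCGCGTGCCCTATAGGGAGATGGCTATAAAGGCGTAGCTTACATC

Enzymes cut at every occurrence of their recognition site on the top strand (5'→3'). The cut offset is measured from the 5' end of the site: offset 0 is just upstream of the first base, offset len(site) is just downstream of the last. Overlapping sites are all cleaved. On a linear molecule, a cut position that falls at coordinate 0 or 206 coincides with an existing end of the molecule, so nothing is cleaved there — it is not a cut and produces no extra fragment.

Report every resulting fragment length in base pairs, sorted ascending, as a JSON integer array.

Per-enzyme occurrences:
  SqiX GGAGATG/6: at [10, 39, 47, 56, 79, 94, 107, 115, 124, 140, 176] ⇒ [16, 45, 53, 62, 85, 100, 113, 121, 130, 146, 182]
  JekI AGCTTA/6: at [18, 31, 63, 88, 152, 196] ⇒ [24, 37, 69, 94, 158, 202]
  WciV TATA/3: at [2, 25, 27, 67, 133, 171, 185] ⇒ [5, 28, 30, 70, 136, 174, 188]

Pooled cuts: [5, 16, 24, 28, 30, 37, 45, 53, 62, 69, 70, 85, 94, 100, 113, 121, 130, 136, 146, 158, 174, 182, 188, 202]

Fragments:
  [0,5): 5 bp
  [5,16): 11 bp
  [16,24): 8 bp
  [24,28): 4 bp
  [28,30): 2 bp
  [30,37): 7 bp
  [37,45): 8 bp
  [45,53): 8 bp
  [53,62): 9 bp
  [62,69): 7 bp
  [69,70): 1 bp
  [70,85): 15 bp
  [85,94): 9 bp
  [94,100): 6 bp
  [100,113): 13 bp
  [113,121): 8 bp
  [121,130): 9 bp
  [130,136): 6 bp
  [136,146): 10 bp
  [146,158): 12 bp
  [158,174): 16 bp
  [174,182): 8 bp
  [182,188): 6 bp
  [188,202): 14 bp
  [202,206): 4 bp

[1,2,4,4,5,6,6,6,7,7,8,8,8,8,8,9,9,9,10,11,12,13,14,15,16]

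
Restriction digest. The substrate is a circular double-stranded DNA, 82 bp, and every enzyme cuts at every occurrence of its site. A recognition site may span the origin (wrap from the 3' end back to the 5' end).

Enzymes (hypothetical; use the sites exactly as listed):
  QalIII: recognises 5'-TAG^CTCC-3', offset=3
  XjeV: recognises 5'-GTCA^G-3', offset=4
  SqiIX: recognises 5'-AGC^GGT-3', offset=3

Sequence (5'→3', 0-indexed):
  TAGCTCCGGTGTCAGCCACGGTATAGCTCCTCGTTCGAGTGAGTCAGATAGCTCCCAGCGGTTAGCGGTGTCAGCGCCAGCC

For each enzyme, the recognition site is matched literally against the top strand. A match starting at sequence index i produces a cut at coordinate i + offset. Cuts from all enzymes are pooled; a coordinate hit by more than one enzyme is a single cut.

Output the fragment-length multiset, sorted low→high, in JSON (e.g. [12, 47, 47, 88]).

[5,7,7,8,11,12,12,20]

Site scan:
  QalIII TAGCTCC/3: at [0, 23, 48] ⇒ [3, 26, 51]
  XjeV GTCAG/4: at [10, 42, 69] ⇒ [14, 46, 73]
  SqiIX AGCGGT/3: at [56, 63] ⇒ [59, 66]

All cut coordinates (distinct, sorted): [3, 14, 26, 46, 51, 59, 66, 73]

Fragment lengths:
  3→14: 11 bp
  14→26: 12 bp
  26→46: 20 bp
  46→51: 5 bp
  51→59: 8 bp
  59→66: 7 bp
  66→73: 7 bp
  73→3 (wrap): 82-73+3 = 12 bp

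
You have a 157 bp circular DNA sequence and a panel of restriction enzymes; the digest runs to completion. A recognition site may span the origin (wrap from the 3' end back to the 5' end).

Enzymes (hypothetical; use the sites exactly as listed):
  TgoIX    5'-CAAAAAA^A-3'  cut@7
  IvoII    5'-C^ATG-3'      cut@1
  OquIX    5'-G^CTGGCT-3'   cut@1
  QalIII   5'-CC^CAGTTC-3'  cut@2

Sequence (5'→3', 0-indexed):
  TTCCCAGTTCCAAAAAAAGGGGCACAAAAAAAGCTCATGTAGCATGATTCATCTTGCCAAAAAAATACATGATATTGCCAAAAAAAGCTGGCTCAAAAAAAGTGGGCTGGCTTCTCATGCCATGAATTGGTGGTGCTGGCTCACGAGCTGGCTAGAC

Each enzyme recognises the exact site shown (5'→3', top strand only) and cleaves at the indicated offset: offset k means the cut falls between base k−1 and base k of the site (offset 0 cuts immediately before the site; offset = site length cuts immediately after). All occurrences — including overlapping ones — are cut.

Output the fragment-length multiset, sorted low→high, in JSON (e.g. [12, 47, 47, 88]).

[2,4,5,5,6,7,10,12,13,13,14,14,14,17,21]

Scan for sites:
  TgoIX CAAAAAAA/7: at [10, 24, 57, 78, 93] ⇒ [17, 31, 64, 85, 100]
  IvoII CATG/1: at [35, 42, 67, 115, 120] ⇒ [36, 43, 68, 116, 121]
  OquIX GCTGGCT/1: at [86, 105, 134, 146] ⇒ [87, 106, 135, 147]
  QalIII CCCAGTTC/2: at [2] ⇒ [4]

All cut coordinates (distinct, sorted): [4, 17, 31, 36, 43, 64, 68, 85, 87, 100, 106, 116, 121, 135, 147]

Fragments:
  4→17: 13 bp
  17→31: 14 bp
  31→36: 5 bp
  36→43: 7 bp
  43→64: 21 bp
  64→68: 4 bp
  68→85: 17 bp
  85→87: 2 bp
  87→100: 13 bp
  100→106: 6 bp
  106→116: 10 bp
  116→121: 5 bp
  121→135: 14 bp
  135→147: 12 bp
  147→4 (wrap): 157-147+4 = 14 bp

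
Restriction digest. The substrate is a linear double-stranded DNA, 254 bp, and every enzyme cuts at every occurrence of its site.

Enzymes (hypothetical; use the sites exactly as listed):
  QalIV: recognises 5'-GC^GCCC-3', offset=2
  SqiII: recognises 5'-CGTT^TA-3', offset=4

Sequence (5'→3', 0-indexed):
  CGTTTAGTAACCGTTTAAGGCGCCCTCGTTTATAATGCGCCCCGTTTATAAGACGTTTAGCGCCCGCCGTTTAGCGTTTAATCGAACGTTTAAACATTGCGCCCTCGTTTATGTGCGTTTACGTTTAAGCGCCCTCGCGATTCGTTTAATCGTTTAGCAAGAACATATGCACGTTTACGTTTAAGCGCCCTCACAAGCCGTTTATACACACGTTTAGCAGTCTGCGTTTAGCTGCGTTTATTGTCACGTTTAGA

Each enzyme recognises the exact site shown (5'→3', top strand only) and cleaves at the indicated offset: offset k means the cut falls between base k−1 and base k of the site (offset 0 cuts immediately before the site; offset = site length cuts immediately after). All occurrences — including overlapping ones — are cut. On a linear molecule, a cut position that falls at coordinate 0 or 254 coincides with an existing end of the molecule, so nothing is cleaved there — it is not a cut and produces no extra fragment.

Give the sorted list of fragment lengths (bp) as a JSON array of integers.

Per-enzyme occurrences:
  QalIV GCGCCC/2: at [19, 36, 59, 98, 128, 184] ⇒ [21, 38, 61, 100, 130, 186]
  SqiII CGTTTA/4: at [0, 11, 26, 42, 53, 67, 74, 86, 105, 115, 121, 142, 150, 171, 177, 198, 210, 224, 234, 246] ⇒ [4, 15, 30, 46, 57, 71, 78, 90, 109, 119, 125, 146, 154, 175, 181, 202, 214, 228, 238, 250]

All cut coordinates (distinct, sorted): [4, 15, 21, 30, 38, 46, 57, 61, 71, 78, 90, 100, 109, 119, 125, 130, 146, 154, 175, 181, 186, 202, 214, 228, 238, 250]

Fragments:
  [0,4): 4 bp
  [4,15): 11 bp
  [15,21): 6 bp
  [21,30): 9 bp
  [30,38): 8 bp
  [38,46): 8 bp
  [46,57): 11 bp
  [57,61): 4 bp
  [61,71): 10 bp
  [71,78): 7 bp
  [78,90): 12 bp
  [90,100): 10 bp
  [100,109): 9 bp
  [109,119): 10 bp
  [119,125): 6 bp
  [125,130): 5 bp
  [130,146): 16 bp
  [146,154): 8 bp
  [154,175): 21 bp
  [175,181): 6 bp
  [181,186): 5 bp
  [186,202): 16 bp
  [202,214): 12 bp
  [214,228): 14 bp
  [228,238): 10 bp
  [238,250): 12 bp
  [250,254): 4 bp

[4,4,4,5,5,6,6,6,7,8,8,8,9,9,10,10,10,10,11,11,12,12,12,14,16,16,21]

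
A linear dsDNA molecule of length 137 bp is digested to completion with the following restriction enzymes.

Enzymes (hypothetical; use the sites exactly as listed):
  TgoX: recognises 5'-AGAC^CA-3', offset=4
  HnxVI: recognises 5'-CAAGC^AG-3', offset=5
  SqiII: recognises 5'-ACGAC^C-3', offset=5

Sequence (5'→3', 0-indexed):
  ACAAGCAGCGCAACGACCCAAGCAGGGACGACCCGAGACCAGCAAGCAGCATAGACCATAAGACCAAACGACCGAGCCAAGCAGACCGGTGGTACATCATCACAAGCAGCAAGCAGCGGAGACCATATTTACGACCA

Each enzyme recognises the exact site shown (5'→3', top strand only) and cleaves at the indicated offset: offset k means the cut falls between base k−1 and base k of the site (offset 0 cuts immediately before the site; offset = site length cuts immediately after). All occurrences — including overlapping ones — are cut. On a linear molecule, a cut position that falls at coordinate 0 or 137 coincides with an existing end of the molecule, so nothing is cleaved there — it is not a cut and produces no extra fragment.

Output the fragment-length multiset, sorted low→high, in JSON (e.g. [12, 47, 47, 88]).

[2,6,6,7,7,8,8,8,9,9,9,10,11,12,25]

Scan for sites:
  TgoX (AGACCA, off=4): starts [35, 52, 60, 119] → cuts [39, 56, 64, 123]
  HnxVI (CAAGCAG, off=5): starts [1, 18, 42, 77, 102, 109] → cuts [6, 23, 47, 82, 107, 114]
  SqiII (ACGACC, off=5): starts [12, 27, 67, 130] → cuts [17, 32, 72, 135]

Pooled cuts: [6, 17, 23, 32, 39, 47, 56, 64, 72, 82, 107, 114, 123, 135]

Fragments:
  [0,6): 6 bp
  [6,17): 11 bp
  [17,23): 6 bp
  [23,32): 9 bp
  [32,39): 7 bp
  [39,47): 8 bp
  [47,56): 9 bp
  [56,64): 8 bp
  [64,72): 8 bp
  [72,82): 10 bp
  [82,107): 25 bp
  [107,114): 7 bp
  [114,123): 9 bp
  [123,135): 12 bp
  [135,137): 2 bp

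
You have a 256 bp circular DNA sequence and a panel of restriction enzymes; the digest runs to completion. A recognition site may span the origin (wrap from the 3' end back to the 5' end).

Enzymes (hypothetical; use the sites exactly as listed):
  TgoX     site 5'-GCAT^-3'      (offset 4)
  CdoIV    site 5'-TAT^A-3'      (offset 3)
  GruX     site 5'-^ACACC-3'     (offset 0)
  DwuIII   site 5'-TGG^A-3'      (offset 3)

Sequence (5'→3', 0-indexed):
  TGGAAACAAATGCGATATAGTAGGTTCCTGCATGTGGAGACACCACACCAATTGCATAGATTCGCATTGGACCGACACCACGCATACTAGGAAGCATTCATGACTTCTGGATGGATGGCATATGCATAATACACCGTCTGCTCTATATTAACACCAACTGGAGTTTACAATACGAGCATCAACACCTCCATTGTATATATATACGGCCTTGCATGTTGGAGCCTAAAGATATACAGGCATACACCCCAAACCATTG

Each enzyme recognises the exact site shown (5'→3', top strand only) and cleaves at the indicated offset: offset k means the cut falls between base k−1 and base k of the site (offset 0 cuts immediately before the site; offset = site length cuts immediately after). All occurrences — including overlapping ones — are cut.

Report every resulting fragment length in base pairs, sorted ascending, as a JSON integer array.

[2,2,2,2,2,3,3,4,4,4,4,5,5,6,7,8,10,11,11,12,12,13,13,13,15,15,15,16,18,19]

Site scan:
  TgoX (GCAT, off=4): starts [29, 53, 63, 81, 93, 117, 123, 175, 210, 236] → cuts [33, 57, 67, 85, 97, 121, 127, 179, 214, 240]
  CdoIV (TATA, off=3): starts [15, 143, 193, 195, 197, 199, 229] → cuts [18, 146, 196, 198, 200, 202, 232]
  GruX (ACACC, off=0): starts [39, 44, 74, 130, 150, 181, 240] → cuts [39, 44, 74, 130, 150, 181, 240]
  DwuIII (TGGA, off=3): starts [0, 34, 67, 107, 111, 158, 216] → cuts [3, 37, 70, 110, 114, 161, 219]

All cut coordinates (distinct, sorted): [3, 18, 33, 37, 39, 44, 57, 67, 70, 74, 85, 97, 110, 114, 121, 127, 130, 146, 150, 161, 179, 181, 196, 198, 200, 202, 214, 219, 232, 240]

Fragments:
  3→18: 15 bp
  18→33: 15 bp
  33→37: 4 bp
  37→39: 2 bp
  39→44: 5 bp
  44→57: 13 bp
  57→67: 10 bp
  67→70: 3 bp
  70→74: 4 bp
  74→85: 11 bp
  85→97: 12 bp
  97→110: 13 bp
  110→114: 4 bp
  114→121: 7 bp
  121→127: 6 bp
  127→130: 3 bp
  130→146: 16 bp
  146→150: 4 bp
  150→161: 11 bp
  161→179: 18 bp
  179→181: 2 bp
  181→196: 15 bp
  196→198: 2 bp
  198→200: 2 bp
  200→202: 2 bp
  202→214: 12 bp
  214→219: 5 bp
  219→232: 13 bp
  232→240: 8 bp
  240→3 (wrap): 256-240+3 = 19 bp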